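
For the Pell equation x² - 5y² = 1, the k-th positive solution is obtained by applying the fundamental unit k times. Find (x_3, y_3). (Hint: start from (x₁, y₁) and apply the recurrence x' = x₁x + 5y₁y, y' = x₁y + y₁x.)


Step 1: Find the fundamental solution (x₁, y₁) of x² - 5y² = 1.
  Expand √5 as a continued fraction. a₀ = ⌊√5⌋ = 2; iterate m_{k+1} = d_k·a_k − m_k, d_{k+1} = (5 − m_{k+1}²)/d_k, a_{k+1} = ⌊(a₀ + m_{k+1})/d_{k+1}⌋ (starting m₀ = 0, d₀ = 1), with convergents p_k = a_k·p_{k-1} + p_{k-2}, q_k = a_k·q_{k-1} + q_{k-2} (p₋₁ = 1, q₋₁ = 0):
  k = 0: a₀ = 2; p₀/q₀ = 2/1; p₀² − 5·q₀² = 4 − 5 = -1.
  k = 1: m = 2, d = 1, a = ⌊(2 + 2)/1⌋ = 4; p/q = (4·2 + 1)/(4·1 + 0) = 9/4; p² − 5·q² = 81 − 80 = 1.
  The first convergent with p² − 5·q² = 1 gives the fundamental solution (x₁, y₁) = (9, 4).
Step 2: Apply the recurrence (x_{n+1}, y_{n+1}) = (x₁x_n + 5y₁y_n, x₁y_n + y₁x_n) repeatedly.
  From (x_1, y_1) = (9, 4): x_2 = 9·9 + 5·4·4 = 161; y_2 = 9·4 + 4·9 = 72.
  From (x_2, y_2) = (161, 72): x_3 = 9·161 + 5·4·72 = 2889; y_3 = 9·72 + 4·161 = 1292.
Step 3: Verify x_3² - 5·y_3² = 8346321 - 8346320 = 1 (should be 1). ✓

(x_1, y_1) = (9, 4); (x_3, y_3) = (2889, 1292).


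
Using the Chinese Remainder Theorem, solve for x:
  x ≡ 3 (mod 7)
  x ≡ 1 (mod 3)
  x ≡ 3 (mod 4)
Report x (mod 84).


Moduli 7, 3, 4 are pairwise coprime; by CRT there is a unique solution modulo M = 7 · 3 · 4 = 84.
Solve pairwise, accumulating the modulus:
  Start with x ≡ 3 (mod 7).
  Combine with x ≡ 1 (mod 3): since gcd(7, 3) = 1, we get a unique residue mod 21.
    Write x = 3 + 7·t and substitute into x ≡ 1 (mod 3): 7·t ≡ 1 − 3 = -2 (mod 3).
    Reduce coefficients mod 3: 1·t ≡ 1 (mod 3).
    So t ≡ 1 (mod 3).
    Then x = 3 + 7·1 = 10, valid modulo lcm(7, 3) = 21: x ≡ 10 (mod 21).
  Combine with x ≡ 3 (mod 4): since gcd(21, 4) = 1, we get a unique residue mod 84.
    Write x = 10 + 21·t and substitute into x ≡ 3 (mod 4): 21·t ≡ 3 − 10 = -7 (mod 4).
    Reduce coefficients mod 4: 1·t ≡ 1 (mod 4).
    So t ≡ 1 (mod 4).
    Then x = 10 + 21·1 = 31, valid modulo lcm(21, 4) = 84: x ≡ 31 (mod 84).
Verify: 31 mod 7 = 3 ✓, 31 mod 3 = 1 ✓, 31 mod 4 = 3 ✓.

x ≡ 31 (mod 84).


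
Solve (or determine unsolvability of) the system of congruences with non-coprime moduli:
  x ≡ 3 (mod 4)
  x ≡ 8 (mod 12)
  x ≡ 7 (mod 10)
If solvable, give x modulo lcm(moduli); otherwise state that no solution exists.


Moduli 4, 12, 10 are not pairwise coprime, so CRT works modulo lcm(m_i) when all pairwise compatibility conditions hold.
Pairwise compatibility: gcd(m_i, m_j) must divide a_i - a_j for every pair.
Merge one congruence at a time:
  Start: x ≡ 3 (mod 4).
  Combine with x ≡ 8 (mod 12): gcd(4, 12) = 4, and 8 - 3 = 5 is NOT divisible by 4.
    ⇒ system is inconsistent (no integer solution).

No solution (the system is inconsistent).


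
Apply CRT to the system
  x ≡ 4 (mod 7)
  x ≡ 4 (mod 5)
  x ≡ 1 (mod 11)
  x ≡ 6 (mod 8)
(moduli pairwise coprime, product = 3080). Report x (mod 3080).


Product of moduli M = 7 · 5 · 11 · 8 = 3080.
Merge one congruence at a time:
  Start: x ≡ 4 (mod 7).
  Combine with x ≡ 4 (mod 5); new modulus lcm = 35.
    Write x = 4 + 7·t and substitute into x ≡ 4 (mod 5): 7·t ≡ 4 − 4 = 0 (mod 5).
    Reduce coefficients mod 5: 2·t ≡ 0 (mod 5).
    The inverse of 2 mod 5 is 3 (since 2·3 = 6 = 1·5 + 1), so t ≡ 3·0 = 0 ≡ 0 (mod 5).
    Then x = 4 + 7·0 = 4, valid modulo lcm(7, 5) = 35: x ≡ 4 (mod 35).
  Combine with x ≡ 1 (mod 11); new modulus lcm = 385.
    Write x = 4 + 35·t and substitute into x ≡ 1 (mod 11): 35·t ≡ 1 − 4 = -3 (mod 11).
    Reduce coefficients mod 11: 2·t ≡ 8 (mod 11).
    The inverse of 2 mod 11 is 6 (since 2·6 = 12 = 1·11 + 1), so t ≡ 6·8 = 48 ≡ 4 (mod 11).
    Then x = 4 + 35·4 = 144, valid modulo lcm(35, 11) = 385: x ≡ 144 (mod 385).
  Combine with x ≡ 6 (mod 8); new modulus lcm = 3080.
    Write x = 144 + 385·t and substitute into x ≡ 6 (mod 8): 385·t ≡ 6 − 144 = -138 (mod 8).
    Reduce coefficients mod 8: 1·t ≡ 6 (mod 8).
    So t ≡ 6 (mod 8).
    Then x = 144 + 385·6 = 2454, valid modulo lcm(385, 8) = 3080: x ≡ 2454 (mod 3080).
Verify against each original: 2454 mod 7 = 4, 2454 mod 5 = 4, 2454 mod 11 = 1, 2454 mod 8 = 6.

x ≡ 2454 (mod 3080).


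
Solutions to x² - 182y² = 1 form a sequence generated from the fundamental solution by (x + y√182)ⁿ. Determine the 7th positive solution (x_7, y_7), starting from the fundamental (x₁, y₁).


Step 1: Find the fundamental solution (x₁, y₁) of x² - 182y² = 1.
  Expand √182 as a continued fraction. a₀ = ⌊√182⌋ = 13; iterate m_{k+1} = d_k·a_k − m_k, d_{k+1} = (182 − m_{k+1}²)/d_k, a_{k+1} = ⌊(a₀ + m_{k+1})/d_{k+1}⌋ (starting m₀ = 0, d₀ = 1), with convergents p_k = a_k·p_{k-1} + p_{k-2}, q_k = a_k·q_{k-1} + q_{k-2} (p₋₁ = 1, q₋₁ = 0):
  k = 0: a₀ = 13; p₀/q₀ = 13/1; p₀² − 182·q₀² = 169 − 182 = -13.
  k = 1: m = 13, d = 13, a = ⌊(13 + 13)/13⌋ = 2; p/q = (2·13 + 1)/(2·1 + 0) = 27/2; p² − 182·q² = 729 − 728 = 1.
  The first convergent with p² − 182·q² = 1 gives the fundamental solution (x₁, y₁) = (27, 2).
Step 2: Apply the recurrence (x_{n+1}, y_{n+1}) = (x₁x_n + 182y₁y_n, x₁y_n + y₁x_n) repeatedly.
  From (x_1, y_1) = (27, 2): x_2 = 27·27 + 182·2·2 = 1457; y_2 = 27·2 + 2·27 = 108.
  From (x_2, y_2) = (1457, 108): x_3 = 27·1457 + 182·2·108 = 78651; y_3 = 27·108 + 2·1457 = 5830.
  From (x_3, y_3) = (78651, 5830): x_4 = 27·78651 + 182·2·5830 = 4245697; y_4 = 27·5830 + 2·78651 = 314712.
  From (x_4, y_4) = (4245697, 314712): x_5 = 27·4245697 + 182·2·314712 = 229188987; y_5 = 27·314712 + 2·4245697 = 16988618.
  From (x_5, y_5) = (229188987, 16988618): x_6 = 27·229188987 + 182·2·16988618 = 12371959601; y_6 = 27·16988618 + 2·229188987 = 917070660.
  From (x_6, y_6) = (12371959601, 917070660): x_7 = 27·12371959601 + 182·2·917070660 = 667856629467; y_7 = 27·917070660 + 2·12371959601 = 49504827022.
Step 3: Verify x_7² - 182·y_7² = 446032477523021732704089 - 446032477523021732704088 = 1 (should be 1). ✓

(x_1, y_1) = (27, 2); (x_7, y_7) = (667856629467, 49504827022).


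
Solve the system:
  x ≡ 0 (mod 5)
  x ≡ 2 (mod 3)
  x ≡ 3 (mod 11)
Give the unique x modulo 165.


Moduli 5, 3, 11 are pairwise coprime; by CRT there is a unique solution modulo M = 5 · 3 · 11 = 165.
Solve pairwise, accumulating the modulus:
  Start with x ≡ 0 (mod 5).
  Combine with x ≡ 2 (mod 3): since gcd(5, 3) = 1, we get a unique residue mod 15.
    Write x = 0 + 5·t and substitute into x ≡ 2 (mod 3): 5·t ≡ 2 − 0 = 2 (mod 3).
    Reduce coefficients mod 3: 2·t ≡ 2 (mod 3).
    The inverse of 2 mod 3 is 2 (since 2·2 = 4 = 1·3 + 1), so t ≡ 2·2 = 4 ≡ 1 (mod 3).
    Then x = 0 + 5·1 = 5, valid modulo lcm(5, 3) = 15: x ≡ 5 (mod 15).
  Combine with x ≡ 3 (mod 11): since gcd(15, 11) = 1, we get a unique residue mod 165.
    Write x = 5 + 15·t and substitute into x ≡ 3 (mod 11): 15·t ≡ 3 − 5 = -2 (mod 11).
    Reduce coefficients mod 11: 4·t ≡ 9 (mod 11).
    The inverse of 4 mod 11 is 3 (since 4·3 = 12 = 1·11 + 1), so t ≡ 3·9 = 27 ≡ 5 (mod 11).
    Then x = 5 + 15·5 = 80, valid modulo lcm(15, 11) = 165: x ≡ 80 (mod 165).
Verify: 80 mod 5 = 0 ✓, 80 mod 3 = 2 ✓, 80 mod 11 = 3 ✓.

x ≡ 80 (mod 165).


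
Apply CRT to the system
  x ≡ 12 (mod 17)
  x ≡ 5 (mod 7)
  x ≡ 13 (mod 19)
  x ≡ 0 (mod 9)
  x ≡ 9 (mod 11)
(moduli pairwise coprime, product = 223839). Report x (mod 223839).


Product of moduli M = 17 · 7 · 19 · 9 · 11 = 223839.
Merge one congruence at a time:
  Start: x ≡ 12 (mod 17).
  Combine with x ≡ 5 (mod 7); new modulus lcm = 119.
    Write x = 12 + 17·t and substitute into x ≡ 5 (mod 7): 17·t ≡ 5 − 12 = -7 (mod 7).
    Reduce coefficients mod 7: 3·t ≡ 0 (mod 7).
    The inverse of 3 mod 7 is 5 (since 3·5 = 15 = 2·7 + 1), so t ≡ 5·0 = 0 ≡ 0 (mod 7).
    Then x = 12 + 17·0 = 12, valid modulo lcm(17, 7) = 119: x ≡ 12 (mod 119).
  Combine with x ≡ 13 (mod 19); new modulus lcm = 2261.
    Write x = 12 + 119·t and substitute into x ≡ 13 (mod 19): 119·t ≡ 13 − 12 = 1 (mod 19).
    Reduce coefficients mod 19: 5·t ≡ 1 (mod 19).
    The inverse of 5 mod 19 is 4 (since 5·4 = 20 = 1·19 + 1), so t ≡ 4·1 = 4 ≡ 4 (mod 19).
    Then x = 12 + 119·4 = 488, valid modulo lcm(119, 19) = 2261: x ≡ 488 (mod 2261).
  Combine with x ≡ 0 (mod 9); new modulus lcm = 20349.
    Write x = 488 + 2261·t and substitute into x ≡ 0 (mod 9): 2261·t ≡ 0 − 488 = -488 (mod 9).
    Reduce coefficients mod 9: 2·t ≡ 7 (mod 9).
    The inverse of 2 mod 9 is 5 (since 2·5 = 10 = 1·9 + 1), so t ≡ 5·7 = 35 ≡ 8 (mod 9).
    Then x = 488 + 2261·8 = 18576, valid modulo lcm(2261, 9) = 20349: x ≡ 18576 (mod 20349).
  Combine with x ≡ 9 (mod 11); new modulus lcm = 223839.
    Write x = 18576 + 20349·t and substitute into x ≡ 9 (mod 11): 20349·t ≡ 9 − 18576 = -18567 (mod 11).
    Reduce coefficients mod 11: 10·t ≡ 1 (mod 11).
    The inverse of 10 mod 11 is 10 (since 10·10 = 100 = 9·11 + 1), so t ≡ 10·1 = 10 ≡ 10 (mod 11).
    Then x = 18576 + 20349·10 = 222066, valid modulo lcm(20349, 11) = 223839: x ≡ 222066 (mod 223839).
Verify against each original: 222066 mod 17 = 12, 222066 mod 7 = 5, 222066 mod 19 = 13, 222066 mod 9 = 0, 222066 mod 11 = 9.

x ≡ 222066 (mod 223839).


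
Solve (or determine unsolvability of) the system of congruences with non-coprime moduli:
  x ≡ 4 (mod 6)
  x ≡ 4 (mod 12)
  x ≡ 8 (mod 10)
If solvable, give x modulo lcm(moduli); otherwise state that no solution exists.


Moduli 6, 12, 10 are not pairwise coprime, so CRT works modulo lcm(m_i) when all pairwise compatibility conditions hold.
Pairwise compatibility: gcd(m_i, m_j) must divide a_i - a_j for every pair.
Merge one congruence at a time:
  Start: x ≡ 4 (mod 6).
  Combine with x ≡ 4 (mod 12): gcd(6, 12) = 6; 4 - 4 = 0, which IS divisible by 6, so compatible.
    Write x = 4 + 6·t and substitute into x ≡ 4 (mod 12): 6·t ≡ 4 − 4 = 0 (mod 12).
    Divide the congruence (and modulus) by g = 6: 1·t ≡ 0 (mod 2).
    So t ≡ 0 (mod 2).
    Then x = 4 + 6·0 = 4, valid modulo lcm(6, 12) = 12: x ≡ 4 (mod 12).
  Combine with x ≡ 8 (mod 10): gcd(12, 10) = 2; 8 - 4 = 4, which IS divisible by 2, so compatible.
    Write x = 4 + 12·t and substitute into x ≡ 8 (mod 10): 12·t ≡ 8 − 4 = 4 (mod 10).
    Divide the congruence (and modulus) by g = 2: 6·t ≡ 2 (mod 5).
    Reduce coefficients mod 5: 1·t ≡ 2 (mod 5).
    So t ≡ 2 (mod 5).
    Then x = 4 + 12·2 = 28, valid modulo lcm(12, 10) = 60: x ≡ 28 (mod 60).
Verify: 28 mod 6 = 4, 28 mod 12 = 4, 28 mod 10 = 8.

x ≡ 28 (mod 60).


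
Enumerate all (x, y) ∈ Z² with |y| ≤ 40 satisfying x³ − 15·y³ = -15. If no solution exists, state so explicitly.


The equation is x³ - 15y³ = -15. For fixed y, x³ = 15·y³ − 15, so a solution requires the RHS to be a perfect cube.
Strategy: iterate y from -40 to 40, compute RHS = 15·y³ − 15, and check whether it is a (positive or negative) perfect cube.
Check small values of y:
  y = 0: RHS = -15 is not a perfect cube.
  y = 1: RHS = 0 = (0)³ ⇒ x = 0 works.
  y = -1: RHS = -30 is not a perfect cube.
  y = 2: RHS = 105 is not a perfect cube.
  y = -2: RHS = -135 is not a perfect cube.
  y = 3: RHS = 390 is not a perfect cube.
  y = -3: RHS = -420 is not a perfect cube.
Continuing the search up to |y| = 40 finds no further solutions beyond those listed.
Collected solutions: (0, 1).

Solutions (with |y| ≤ 40): (0, 1).


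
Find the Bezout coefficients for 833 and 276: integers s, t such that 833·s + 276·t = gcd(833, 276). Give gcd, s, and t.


Euclidean algorithm on (833, 276) — divide until remainder is 0:
  833 = 3 · 276 + 5
  276 = 55 · 5 + 1
  5 = 5 · 1 + 0
gcd(833, 276) = 1.
Track Bezout coefficients alongside the remainders: start with r₀ = 833 = a·1 + b·0 (s = 1, t = 0) and r₁ = 276 = a·0 + b·1 (s = 0, t = 1); each new remainder r_{k+1} = r_{k-1} − q_k·r_k inherits s_{k+1} = s_{k-1} − q_k·s_k, t_{k+1} = t_{k-1} − q_k·t_k, so r_k = a·s_k + b·t_k at every step:
  q = 3: r = 5, s = 1 − 3·0 = 1, t = 0 − 3·1 = -3  (check: 833·1 + 276·(-3) = 5)
  q = 55: r = 1, s = 0 − 55·1 = -55, t = 1 − 55·(-3) = 166  (check: 833·(-55) + 276·166 = 1)
The row with r = 1 (the gcd) gives the Bezout coefficients s = -55, t = 166.
Result: 833 · (-55) + 276 · (166) = 1.

gcd(833, 276) = 1; s = -55, t = 166 (check: 833·(-55) + 276·166 = 1).


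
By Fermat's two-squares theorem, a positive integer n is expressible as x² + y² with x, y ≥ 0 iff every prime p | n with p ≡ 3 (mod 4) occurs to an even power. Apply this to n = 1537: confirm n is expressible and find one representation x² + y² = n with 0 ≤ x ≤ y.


Step 1: Factor n = 1537 = 29 · 53.
Step 2: Check the mod-4 condition on each prime factor: 29 ≡ 1 (mod 4), exponent 1; 53 ≡ 1 (mod 4), exponent 1.
All primes ≡ 3 (mod 4) appear to even exponent (or don't appear), so by the two-squares theorem n IS expressible as a sum of two squares.
Step 3: Build a representation. Here n = 29 · 53 is a product of primes ≡ 1 (mod 4). Each prime p ≡ 1 (mod 4) is itself a sum of two squares; find a² by testing p − a² for a perfect square:
  29: 29 − 1² = 28, 29 − 2² = 25 = 5² ⇒ 29 = 2² + 5².
  53: 53 − 1² = 52, 53 − 2² = 49 = 7² ⇒ 53 = 2² + 7².
  Combine using the Brahmagupta–Fibonacci identity (a² + b²)(c² + d²) = (ac − bd)² + (ad + bc)² = (ac + bd)² + (ad − bc)²:
  29 · 53 = 1537: from (2² + 5²)(2² + 7²), take (2·2 − 5·7, 2·7 + 5·2) = (4 − 35, 14 + 10) = (-31, 24); dropping signs (only squares matter) gives (31, 24); check 31² + 24² = 961 + 576 = 1537 ✓.
Step 4: Order so x ≤ y and verify: 24² + 31² = 576 + 961 = 1537 = n. ✓

n = 1537 = 24² + 31² (one valid representation with x ≤ y).


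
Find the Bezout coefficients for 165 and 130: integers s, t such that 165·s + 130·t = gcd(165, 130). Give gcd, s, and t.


Euclidean algorithm on (165, 130) — divide until remainder is 0:
  165 = 1 · 130 + 35
  130 = 3 · 35 + 25
  35 = 1 · 25 + 10
  25 = 2 · 10 + 5
  10 = 2 · 5 + 0
gcd(165, 130) = 5.
Track Bezout coefficients alongside the remainders: start with r₀ = 165 = a·1 + b·0 (s = 1, t = 0) and r₁ = 130 = a·0 + b·1 (s = 0, t = 1); each new remainder r_{k+1} = r_{k-1} − q_k·r_k inherits s_{k+1} = s_{k-1} − q_k·s_k, t_{k+1} = t_{k-1} − q_k·t_k, so r_k = a·s_k + b·t_k at every step:
  q = 1: r = 35, s = 1 − 1·0 = 1, t = 0 − 1·1 = -1  (check: 165·1 + 130·(-1) = 35)
  q = 3: r = 25, s = 0 − 3·1 = -3, t = 1 − 3·(-1) = 4  (check: 165·(-3) + 130·4 = 25)
  q = 1: r = 10, s = 1 − 1·(-3) = 4, t = -1 − 1·4 = -5  (check: 165·4 + 130·(-5) = 10)
  q = 2: r = 5, s = -3 − 2·4 = -11, t = 4 − 2·(-5) = 14  (check: 165·(-11) + 130·14 = 5)
The row with r = 5 (the gcd) gives the Bezout coefficients s = -11, t = 14.
Result: 165 · (-11) + 130 · (14) = 5.

gcd(165, 130) = 5; s = -11, t = 14 (check: 165·(-11) + 130·14 = 5).


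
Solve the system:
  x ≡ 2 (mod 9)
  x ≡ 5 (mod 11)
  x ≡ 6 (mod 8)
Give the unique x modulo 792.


Moduli 9, 11, 8 are pairwise coprime; by CRT there is a unique solution modulo M = 9 · 11 · 8 = 792.
Solve pairwise, accumulating the modulus:
  Start with x ≡ 2 (mod 9).
  Combine with x ≡ 5 (mod 11): since gcd(9, 11) = 1, we get a unique residue mod 99.
    Write x = 2 + 9·t and substitute into x ≡ 5 (mod 11): 9·t ≡ 5 − 2 = 3 (mod 11).
    The inverse of 9 mod 11 is 5 (since 9·5 = 45 = 4·11 + 1), so t ≡ 5·3 = 15 ≡ 4 (mod 11).
    Then x = 2 + 9·4 = 38, valid modulo lcm(9, 11) = 99: x ≡ 38 (mod 99).
  Combine with x ≡ 6 (mod 8): since gcd(99, 8) = 1, we get a unique residue mod 792.
    Write x = 38 + 99·t and substitute into x ≡ 6 (mod 8): 99·t ≡ 6 − 38 = -32 (mod 8).
    Reduce coefficients mod 8: 3·t ≡ 0 (mod 8).
    The inverse of 3 mod 8 is 3 (since 3·3 = 9 = 1·8 + 1), so t ≡ 3·0 = 0 ≡ 0 (mod 8).
    Then x = 38 + 99·0 = 38, valid modulo lcm(99, 8) = 792: x ≡ 38 (mod 792).
Verify: 38 mod 9 = 2 ✓, 38 mod 11 = 5 ✓, 38 mod 8 = 6 ✓.

x ≡ 38 (mod 792).


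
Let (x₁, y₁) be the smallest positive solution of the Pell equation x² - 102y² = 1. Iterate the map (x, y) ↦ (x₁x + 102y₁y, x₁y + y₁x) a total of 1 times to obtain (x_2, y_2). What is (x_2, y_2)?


Step 1: Find the fundamental solution (x₁, y₁) of x² - 102y² = 1.
  Expand √102 as a continued fraction. a₀ = ⌊√102⌋ = 10; iterate m_{k+1} = d_k·a_k − m_k, d_{k+1} = (102 − m_{k+1}²)/d_k, a_{k+1} = ⌊(a₀ + m_{k+1})/d_{k+1}⌋ (starting m₀ = 0, d₀ = 1), with convergents p_k = a_k·p_{k-1} + p_{k-2}, q_k = a_k·q_{k-1} + q_{k-2} (p₋₁ = 1, q₋₁ = 0):
  k = 0: a₀ = 10; p₀/q₀ = 10/1; p₀² − 102·q₀² = 100 − 102 = -2.
  k = 1: m = 10, d = 2, a = ⌊(10 + 10)/2⌋ = 10; p/q = (10·10 + 1)/(10·1 + 0) = 101/10; p² − 102·q² = 10201 − 10200 = 1.
  The first convergent with p² − 102·q² = 1 gives the fundamental solution (x₁, y₁) = (101, 10).
Step 2: Apply the recurrence (x_{n+1}, y_{n+1}) = (x₁x_n + 102y₁y_n, x₁y_n + y₁x_n) repeatedly.
  From (x_1, y_1) = (101, 10): x_2 = 101·101 + 102·10·10 = 20401; y_2 = 101·10 + 10·101 = 2020.
Step 3: Verify x_2² - 102·y_2² = 416200801 - 416200800 = 1 (should be 1). ✓

(x_1, y_1) = (101, 10); (x_2, y_2) = (20401, 2020).


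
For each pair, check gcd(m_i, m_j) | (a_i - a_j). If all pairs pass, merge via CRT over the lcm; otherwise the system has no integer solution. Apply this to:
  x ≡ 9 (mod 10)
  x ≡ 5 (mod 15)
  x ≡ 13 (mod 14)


Moduli 10, 15, 14 are not pairwise coprime, so CRT works modulo lcm(m_i) when all pairwise compatibility conditions hold.
Pairwise compatibility: gcd(m_i, m_j) must divide a_i - a_j for every pair.
Merge one congruence at a time:
  Start: x ≡ 9 (mod 10).
  Combine with x ≡ 5 (mod 15): gcd(10, 15) = 5, and 5 - 9 = -4 is NOT divisible by 5.
    ⇒ system is inconsistent (no integer solution).

No solution (the system is inconsistent).


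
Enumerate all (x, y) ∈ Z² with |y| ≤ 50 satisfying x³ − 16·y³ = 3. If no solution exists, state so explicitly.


The equation is x³ - 16y³ = 3. For fixed y, x³ = 16·y³ + 3, so a solution requires the RHS to be a perfect cube.
Strategy: iterate y from -50 to 50, compute RHS = 16·y³ + 3, and check whether it is a (positive or negative) perfect cube.
Check small values of y:
  y = 0: RHS = 3 is not a perfect cube.
  y = 1: RHS = 19 is not a perfect cube.
  y = -1: RHS = -13 is not a perfect cube.
  y = 2: RHS = 131 is not a perfect cube.
  y = -2: RHS = -125 = (-5)³ ⇒ x = -5 works.
  y = 3: RHS = 435 is not a perfect cube.
  y = -3: RHS = -429 is not a perfect cube.
Continuing the search up to |y| = 50 finds no further solutions beyond those listed.
Collected solutions: (-5, -2).

Solutions (with |y| ≤ 50): (-5, -2).


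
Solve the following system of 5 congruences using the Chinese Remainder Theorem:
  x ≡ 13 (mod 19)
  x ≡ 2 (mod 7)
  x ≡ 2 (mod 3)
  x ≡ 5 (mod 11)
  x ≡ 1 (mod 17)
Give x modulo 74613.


Product of moduli M = 19 · 7 · 3 · 11 · 17 = 74613.
Merge one congruence at a time:
  Start: x ≡ 13 (mod 19).
  Combine with x ≡ 2 (mod 7); new modulus lcm = 133.
    Write x = 13 + 19·t and substitute into x ≡ 2 (mod 7): 19·t ≡ 2 − 13 = -11 (mod 7).
    Reduce coefficients mod 7: 5·t ≡ 3 (mod 7).
    The inverse of 5 mod 7 is 3 (since 5·3 = 15 = 2·7 + 1), so t ≡ 3·3 = 9 ≡ 2 (mod 7).
    Then x = 13 + 19·2 = 51, valid modulo lcm(19, 7) = 133: x ≡ 51 (mod 133).
  Combine with x ≡ 2 (mod 3); new modulus lcm = 399.
    Write x = 51 + 133·t and substitute into x ≡ 2 (mod 3): 133·t ≡ 2 − 51 = -49 (mod 3).
    Reduce coefficients mod 3: 1·t ≡ 2 (mod 3).
    So t ≡ 2 (mod 3).
    Then x = 51 + 133·2 = 317, valid modulo lcm(133, 3) = 399: x ≡ 317 (mod 399).
  Combine with x ≡ 5 (mod 11); new modulus lcm = 4389.
    Write x = 317 + 399·t and substitute into x ≡ 5 (mod 11): 399·t ≡ 5 − 317 = -312 (mod 11).
    Reduce coefficients mod 11: 3·t ≡ 7 (mod 11).
    The inverse of 3 mod 11 is 4 (since 3·4 = 12 = 1·11 + 1), so t ≡ 4·7 = 28 ≡ 6 (mod 11).
    Then x = 317 + 399·6 = 2711, valid modulo lcm(399, 11) = 4389: x ≡ 2711 (mod 4389).
  Combine with x ≡ 1 (mod 17); new modulus lcm = 74613.
    Write x = 2711 + 4389·t and substitute into x ≡ 1 (mod 17): 4389·t ≡ 1 − 2711 = -2710 (mod 17).
    Reduce coefficients mod 17: 3·t ≡ 10 (mod 17).
    The inverse of 3 mod 17 is 6 (since 3·6 = 18 = 1·17 + 1), so t ≡ 6·10 = 60 ≡ 9 (mod 17).
    Then x = 2711 + 4389·9 = 42212, valid modulo lcm(4389, 17) = 74613: x ≡ 42212 (mod 74613).
Verify against each original: 42212 mod 19 = 13, 42212 mod 7 = 2, 42212 mod 3 = 2, 42212 mod 11 = 5, 42212 mod 17 = 1.

x ≡ 42212 (mod 74613).


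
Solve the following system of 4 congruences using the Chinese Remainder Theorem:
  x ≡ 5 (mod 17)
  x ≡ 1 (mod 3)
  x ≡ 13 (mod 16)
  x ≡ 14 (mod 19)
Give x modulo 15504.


Product of moduli M = 17 · 3 · 16 · 19 = 15504.
Merge one congruence at a time:
  Start: x ≡ 5 (mod 17).
  Combine with x ≡ 1 (mod 3); new modulus lcm = 51.
    Write x = 5 + 17·t and substitute into x ≡ 1 (mod 3): 17·t ≡ 1 − 5 = -4 (mod 3).
    Reduce coefficients mod 3: 2·t ≡ 2 (mod 3).
    The inverse of 2 mod 3 is 2 (since 2·2 = 4 = 1·3 + 1), so t ≡ 2·2 = 4 ≡ 1 (mod 3).
    Then x = 5 + 17·1 = 22, valid modulo lcm(17, 3) = 51: x ≡ 22 (mod 51).
  Combine with x ≡ 13 (mod 16); new modulus lcm = 816.
    Write x = 22 + 51·t and substitute into x ≡ 13 (mod 16): 51·t ≡ 13 − 22 = -9 (mod 16).
    Reduce coefficients mod 16: 3·t ≡ 7 (mod 16).
    The inverse of 3 mod 16 is 11 (since 3·11 = 33 = 2·16 + 1), so t ≡ 11·7 = 77 ≡ 13 (mod 16).
    Then x = 22 + 51·13 = 685, valid modulo lcm(51, 16) = 816: x ≡ 685 (mod 816).
  Combine with x ≡ 14 (mod 19); new modulus lcm = 15504.
    Write x = 685 + 816·t and substitute into x ≡ 14 (mod 19): 816·t ≡ 14 − 685 = -671 (mod 19).
    Reduce coefficients mod 19: 18·t ≡ 13 (mod 19).
    The inverse of 18 mod 19 is 18 (since 18·18 = 324 = 17·19 + 1), so t ≡ 18·13 = 234 ≡ 6 (mod 19).
    Then x = 685 + 816·6 = 5581, valid modulo lcm(816, 19) = 15504: x ≡ 5581 (mod 15504).
Verify against each original: 5581 mod 17 = 5, 5581 mod 3 = 1, 5581 mod 16 = 13, 5581 mod 19 = 14.

x ≡ 5581 (mod 15504).


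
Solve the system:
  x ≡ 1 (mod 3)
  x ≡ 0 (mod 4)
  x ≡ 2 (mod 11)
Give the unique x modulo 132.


Moduli 3, 4, 11 are pairwise coprime; by CRT there is a unique solution modulo M = 3 · 4 · 11 = 132.
Solve pairwise, accumulating the modulus:
  Start with x ≡ 1 (mod 3).
  Combine with x ≡ 0 (mod 4): since gcd(3, 4) = 1, we get a unique residue mod 12.
    Write x = 1 + 3·t and substitute into x ≡ 0 (mod 4): 3·t ≡ 0 − 1 = -1 (mod 4).
    Reduce coefficients mod 4: 3·t ≡ 3 (mod 4).
    The inverse of 3 mod 4 is 3 (since 3·3 = 9 = 2·4 + 1), so t ≡ 3·3 = 9 ≡ 1 (mod 4).
    Then x = 1 + 3·1 = 4, valid modulo lcm(3, 4) = 12: x ≡ 4 (mod 12).
  Combine with x ≡ 2 (mod 11): since gcd(12, 11) = 1, we get a unique residue mod 132.
    Write x = 4 + 12·t and substitute into x ≡ 2 (mod 11): 12·t ≡ 2 − 4 = -2 (mod 11).
    Reduce coefficients mod 11: 1·t ≡ 9 (mod 11).
    So t ≡ 9 (mod 11).
    Then x = 4 + 12·9 = 112, valid modulo lcm(12, 11) = 132: x ≡ 112 (mod 132).
Verify: 112 mod 3 = 1 ✓, 112 mod 4 = 0 ✓, 112 mod 11 = 2 ✓.

x ≡ 112 (mod 132).


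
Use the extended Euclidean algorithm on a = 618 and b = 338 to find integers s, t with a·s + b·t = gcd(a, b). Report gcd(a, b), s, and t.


Euclidean algorithm on (618, 338) — divide until remainder is 0:
  618 = 1 · 338 + 280
  338 = 1 · 280 + 58
  280 = 4 · 58 + 48
  58 = 1 · 48 + 10
  48 = 4 · 10 + 8
  10 = 1 · 8 + 2
  8 = 4 · 2 + 0
gcd(618, 338) = 2.
Track Bezout coefficients alongside the remainders: start with r₀ = 618 = a·1 + b·0 (s = 1, t = 0) and r₁ = 338 = a·0 + b·1 (s = 0, t = 1); each new remainder r_{k+1} = r_{k-1} − q_k·r_k inherits s_{k+1} = s_{k-1} − q_k·s_k, t_{k+1} = t_{k-1} − q_k·t_k, so r_k = a·s_k + b·t_k at every step:
  q = 1: r = 280, s = 1 − 1·0 = 1, t = 0 − 1·1 = -1  (check: 618·1 + 338·(-1) = 280)
  q = 1: r = 58, s = 0 − 1·1 = -1, t = 1 − 1·(-1) = 2  (check: 618·(-1) + 338·2 = 58)
  q = 4: r = 48, s = 1 − 4·(-1) = 5, t = -1 − 4·2 = -9  (check: 618·5 + 338·(-9) = 48)
  q = 1: r = 10, s = -1 − 1·5 = -6, t = 2 − 1·(-9) = 11  (check: 618·(-6) + 338·11 = 10)
  q = 4: r = 8, s = 5 − 4·(-6) = 29, t = -9 − 4·11 = -53  (check: 618·29 + 338·(-53) = 8)
  q = 1: r = 2, s = -6 − 1·29 = -35, t = 11 − 1·(-53) = 64  (check: 618·(-35) + 338·64 = 2)
The row with r = 2 (the gcd) gives the Bezout coefficients s = -35, t = 64.
Result: 618 · (-35) + 338 · (64) = 2.

gcd(618, 338) = 2; s = -35, t = 64 (check: 618·(-35) + 338·64 = 2).


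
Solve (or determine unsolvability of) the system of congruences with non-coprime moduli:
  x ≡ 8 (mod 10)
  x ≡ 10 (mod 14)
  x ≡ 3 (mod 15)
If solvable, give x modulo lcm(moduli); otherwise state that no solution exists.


Moduli 10, 14, 15 are not pairwise coprime, so CRT works modulo lcm(m_i) when all pairwise compatibility conditions hold.
Pairwise compatibility: gcd(m_i, m_j) must divide a_i - a_j for every pair.
Merge one congruence at a time:
  Start: x ≡ 8 (mod 10).
  Combine with x ≡ 10 (mod 14): gcd(10, 14) = 2; 10 - 8 = 2, which IS divisible by 2, so compatible.
    Write x = 8 + 10·t and substitute into x ≡ 10 (mod 14): 10·t ≡ 10 − 8 = 2 (mod 14).
    Divide the congruence (and modulus) by g = 2: 5·t ≡ 1 (mod 7).
    The inverse of 5 mod 7 is 3 (since 5·3 = 15 = 2·7 + 1), so t ≡ 3·1 = 3 ≡ 3 (mod 7).
    Then x = 8 + 10·3 = 38, valid modulo lcm(10, 14) = 70: x ≡ 38 (mod 70).
  Combine with x ≡ 3 (mod 15): gcd(70, 15) = 5; 3 - 38 = -35, which IS divisible by 5, so compatible.
    Write x = 38 + 70·t and substitute into x ≡ 3 (mod 15): 70·t ≡ 3 − 38 = -35 (mod 15).
    Divide the congruence (and modulus) by g = 5: 14·t ≡ -7 (mod 3).
    Reduce coefficients mod 3: 2·t ≡ 2 (mod 3).
    The inverse of 2 mod 3 is 2 (since 2·2 = 4 = 1·3 + 1), so t ≡ 2·2 = 4 ≡ 1 (mod 3).
    Then x = 38 + 70·1 = 108, valid modulo lcm(70, 15) = 210: x ≡ 108 (mod 210).
Verify: 108 mod 10 = 8, 108 mod 14 = 10, 108 mod 15 = 3.

x ≡ 108 (mod 210).


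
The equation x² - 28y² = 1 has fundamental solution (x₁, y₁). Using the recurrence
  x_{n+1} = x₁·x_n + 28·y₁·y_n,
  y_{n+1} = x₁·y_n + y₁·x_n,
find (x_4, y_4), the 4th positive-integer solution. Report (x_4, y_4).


Step 1: Find the fundamental solution (x₁, y₁) of x² - 28y² = 1.
  Expand √28 as a continued fraction. a₀ = ⌊√28⌋ = 5; iterate m_{k+1} = d_k·a_k − m_k, d_{k+1} = (28 − m_{k+1}²)/d_k, a_{k+1} = ⌊(a₀ + m_{k+1})/d_{k+1}⌋ (starting m₀ = 0, d₀ = 1), with convergents p_k = a_k·p_{k-1} + p_{k-2}, q_k = a_k·q_{k-1} + q_{k-2} (p₋₁ = 1, q₋₁ = 0):
  k = 0: a₀ = 5; p₀/q₀ = 5/1; p₀² − 28·q₀² = 25 − 28 = -3.
  k = 1: m = 5, d = 3, a = ⌊(5 + 5)/3⌋ = 3; p/q = (3·5 + 1)/(3·1 + 0) = 16/3; p² − 28·q² = 256 − 252 = 4.
  k = 2: m = 4, d = 4, a = ⌊(5 + 4)/4⌋ = 2; p/q = (2·16 + 5)/(2·3 + 1) = 37/7; p² − 28·q² = 1369 − 1372 = -3.
  k = 3: m = 4, d = 3, a = ⌊(5 + 4)/3⌋ = 3; p/q = (3·37 + 16)/(3·7 + 3) = 127/24; p² − 28·q² = 16129 − 16128 = 1.
  The first convergent with p² − 28·q² = 1 gives the fundamental solution (x₁, y₁) = (127, 24).
Step 2: Apply the recurrence (x_{n+1}, y_{n+1}) = (x₁x_n + 28y₁y_n, x₁y_n + y₁x_n) repeatedly.
  From (x_1, y_1) = (127, 24): x_2 = 127·127 + 28·24·24 = 32257; y_2 = 127·24 + 24·127 = 6096.
  From (x_2, y_2) = (32257, 6096): x_3 = 127·32257 + 28·24·6096 = 8193151; y_3 = 127·6096 + 24·32257 = 1548360.
  From (x_3, y_3) = (8193151, 1548360): x_4 = 127·8193151 + 28·24·1548360 = 2081028097; y_4 = 127·1548360 + 24·8193151 = 393277344.
Step 3: Verify x_4² - 28·y_4² = 4330677940503441409 - 4330677940503441408 = 1 (should be 1). ✓

(x_1, y_1) = (127, 24); (x_4, y_4) = (2081028097, 393277344).


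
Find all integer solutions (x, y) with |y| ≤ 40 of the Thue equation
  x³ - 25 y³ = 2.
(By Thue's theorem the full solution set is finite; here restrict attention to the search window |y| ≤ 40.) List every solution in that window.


The equation is x³ - 25y³ = 2. For fixed y, x³ = 25·y³ + 2, so a solution requires the RHS to be a perfect cube.
Strategy: iterate y from -40 to 40, compute RHS = 25·y³ + 2, and check whether it is a (positive or negative) perfect cube.
Check small values of y:
  y = 0: RHS = 2 is not a perfect cube.
  y = 1: RHS = 27 = (3)³ ⇒ x = 3 works.
  y = -1: RHS = -23 is not a perfect cube.
  y = 2: RHS = 202 is not a perfect cube.
  y = -2: RHS = -198 is not a perfect cube.
  y = 3: RHS = 677 is not a perfect cube.
  y = -3: RHS = -673 is not a perfect cube.
Continuing the search up to |y| = 40 finds no further solutions beyond those listed.
Collected solutions: (3, 1).

Solutions (with |y| ≤ 40): (3, 1).


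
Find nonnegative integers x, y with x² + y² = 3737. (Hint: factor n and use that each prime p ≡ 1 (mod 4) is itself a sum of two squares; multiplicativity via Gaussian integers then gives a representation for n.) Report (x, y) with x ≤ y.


Step 1: Factor n = 3737 = 37 · 101.
Step 2: Check the mod-4 condition on each prime factor: 37 ≡ 1 (mod 4), exponent 1; 101 ≡ 1 (mod 4), exponent 1.
All primes ≡ 3 (mod 4) appear to even exponent (or don't appear), so by the two-squares theorem n IS expressible as a sum of two squares.
Step 3: Build a representation. Here n = 37 · 101 is a product of primes ≡ 1 (mod 4). Each prime p ≡ 1 (mod 4) is itself a sum of two squares; find a² by testing p − a² for a perfect square:
  37: 37 − 1² = 36 = 6² ⇒ 37 = 1² + 6².
  101: 101 − 1² = 100 = 10² ⇒ 101 = 1² + 10².
  Combine using the Brahmagupta–Fibonacci identity (a² + b²)(c² + d²) = (ac − bd)² + (ad + bc)² = (ac + bd)² + (ad − bc)²:
  37 · 101 = 3737: from (1² + 6²)(1² + 10²), take (1·1 − 6·10, 1·10 + 6·1) = (1 − 60, 10 + 6) = (-59, 16); dropping signs (only squares matter) gives (59, 16); check 59² + 16² = 3481 + 256 = 3737 ✓.
Step 4: Order so x ≤ y and verify: 16² + 59² = 256 + 3481 = 3737 = n. ✓

n = 3737 = 16² + 59² (one valid representation with x ≤ y).


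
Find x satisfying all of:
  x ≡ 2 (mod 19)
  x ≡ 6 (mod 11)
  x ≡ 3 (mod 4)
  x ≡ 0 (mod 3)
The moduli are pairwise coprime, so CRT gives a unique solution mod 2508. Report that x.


Product of moduli M = 19 · 11 · 4 · 3 = 2508.
Merge one congruence at a time:
  Start: x ≡ 2 (mod 19).
  Combine with x ≡ 6 (mod 11); new modulus lcm = 209.
    Write x = 2 + 19·t and substitute into x ≡ 6 (mod 11): 19·t ≡ 6 − 2 = 4 (mod 11).
    Reduce coefficients mod 11: 8·t ≡ 4 (mod 11).
    The inverse of 8 mod 11 is 7 (since 8·7 = 56 = 5·11 + 1), so t ≡ 7·4 = 28 ≡ 6 (mod 11).
    Then x = 2 + 19·6 = 116, valid modulo lcm(19, 11) = 209: x ≡ 116 (mod 209).
  Combine with x ≡ 3 (mod 4); new modulus lcm = 836.
    Write x = 116 + 209·t and substitute into x ≡ 3 (mod 4): 209·t ≡ 3 − 116 = -113 (mod 4).
    Reduce coefficients mod 4: 1·t ≡ 3 (mod 4).
    So t ≡ 3 (mod 4).
    Then x = 116 + 209·3 = 743, valid modulo lcm(209, 4) = 836: x ≡ 743 (mod 836).
  Combine with x ≡ 0 (mod 3); new modulus lcm = 2508.
    Write x = 743 + 836·t and substitute into x ≡ 0 (mod 3): 836·t ≡ 0 − 743 = -743 (mod 3).
    Reduce coefficients mod 3: 2·t ≡ 1 (mod 3).
    The inverse of 2 mod 3 is 2 (since 2·2 = 4 = 1·3 + 1), so t ≡ 2·1 = 2 ≡ 2 (mod 3).
    Then x = 743 + 836·2 = 2415, valid modulo lcm(836, 3) = 2508: x ≡ 2415 (mod 2508).
Verify against each original: 2415 mod 19 = 2, 2415 mod 11 = 6, 2415 mod 4 = 3, 2415 mod 3 = 0.

x ≡ 2415 (mod 2508).


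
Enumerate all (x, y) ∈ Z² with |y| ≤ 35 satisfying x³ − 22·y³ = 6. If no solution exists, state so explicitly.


The equation is x³ - 22y³ = 6. For fixed y, x³ = 22·y³ + 6, so a solution requires the RHS to be a perfect cube.
Strategy: iterate y from -35 to 35, compute RHS = 22·y³ + 6, and check whether it is a (positive or negative) perfect cube.
Check small values of y:
  y = 0: RHS = 6 is not a perfect cube.
  y = 1: RHS = 28 is not a perfect cube.
  y = -1: RHS = -16 is not a perfect cube.
  y = 2: RHS = 182 is not a perfect cube.
  y = -2: RHS = -170 is not a perfect cube.
  y = 3: RHS = 600 is not a perfect cube.
  y = -3: RHS = -588 is not a perfect cube.
Continuing, at y = -5: RHS = -2744 = (-14)³ ⇒ x = -14 works.
Searching the remaining y in |y| ≤ 35 finds no further solutions.
Collected solutions: (-14, -5).

Solutions (with |y| ≤ 35): (-14, -5).


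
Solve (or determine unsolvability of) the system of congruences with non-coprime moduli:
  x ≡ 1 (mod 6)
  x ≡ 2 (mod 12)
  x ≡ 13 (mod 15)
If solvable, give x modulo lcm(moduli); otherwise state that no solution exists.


Moduli 6, 12, 15 are not pairwise coprime, so CRT works modulo lcm(m_i) when all pairwise compatibility conditions hold.
Pairwise compatibility: gcd(m_i, m_j) must divide a_i - a_j for every pair.
Merge one congruence at a time:
  Start: x ≡ 1 (mod 6).
  Combine with x ≡ 2 (mod 12): gcd(6, 12) = 6, and 2 - 1 = 1 is NOT divisible by 6.
    ⇒ system is inconsistent (no integer solution).

No solution (the system is inconsistent).


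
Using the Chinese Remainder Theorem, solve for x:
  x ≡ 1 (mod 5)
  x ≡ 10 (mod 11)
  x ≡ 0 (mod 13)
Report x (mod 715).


Moduli 5, 11, 13 are pairwise coprime; by CRT there is a unique solution modulo M = 5 · 11 · 13 = 715.
Solve pairwise, accumulating the modulus:
  Start with x ≡ 1 (mod 5).
  Combine with x ≡ 10 (mod 11): since gcd(5, 11) = 1, we get a unique residue mod 55.
    Write x = 1 + 5·t and substitute into x ≡ 10 (mod 11): 5·t ≡ 10 − 1 = 9 (mod 11).
    The inverse of 5 mod 11 is 9 (since 5·9 = 45 = 4·11 + 1), so t ≡ 9·9 = 81 ≡ 4 (mod 11).
    Then x = 1 + 5·4 = 21, valid modulo lcm(5, 11) = 55: x ≡ 21 (mod 55).
  Combine with x ≡ 0 (mod 13): since gcd(55, 13) = 1, we get a unique residue mod 715.
    Write x = 21 + 55·t and substitute into x ≡ 0 (mod 13): 55·t ≡ 0 − 21 = -21 (mod 13).
    Reduce coefficients mod 13: 3·t ≡ 5 (mod 13).
    The inverse of 3 mod 13 is 9 (since 3·9 = 27 = 2·13 + 1), so t ≡ 9·5 = 45 ≡ 6 (mod 13).
    Then x = 21 + 55·6 = 351, valid modulo lcm(55, 13) = 715: x ≡ 351 (mod 715).
Verify: 351 mod 5 = 1 ✓, 351 mod 11 = 10 ✓, 351 mod 13 = 0 ✓.

x ≡ 351 (mod 715).


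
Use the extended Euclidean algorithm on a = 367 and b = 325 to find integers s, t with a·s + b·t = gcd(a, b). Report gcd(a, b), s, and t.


Euclidean algorithm on (367, 325) — divide until remainder is 0:
  367 = 1 · 325 + 42
  325 = 7 · 42 + 31
  42 = 1 · 31 + 11
  31 = 2 · 11 + 9
  11 = 1 · 9 + 2
  9 = 4 · 2 + 1
  2 = 2 · 1 + 0
gcd(367, 325) = 1.
Track Bezout coefficients alongside the remainders: start with r₀ = 367 = a·1 + b·0 (s = 1, t = 0) and r₁ = 325 = a·0 + b·1 (s = 0, t = 1); each new remainder r_{k+1} = r_{k-1} − q_k·r_k inherits s_{k+1} = s_{k-1} − q_k·s_k, t_{k+1} = t_{k-1} − q_k·t_k, so r_k = a·s_k + b·t_k at every step:
  q = 1: r = 42, s = 1 − 1·0 = 1, t = 0 − 1·1 = -1  (check: 367·1 + 325·(-1) = 42)
  q = 7: r = 31, s = 0 − 7·1 = -7, t = 1 − 7·(-1) = 8  (check: 367·(-7) + 325·8 = 31)
  q = 1: r = 11, s = 1 − 1·(-7) = 8, t = -1 − 1·8 = -9  (check: 367·8 + 325·(-9) = 11)
  q = 2: r = 9, s = -7 − 2·8 = -23, t = 8 − 2·(-9) = 26  (check: 367·(-23) + 325·26 = 9)
  q = 1: r = 2, s = 8 − 1·(-23) = 31, t = -9 − 1·26 = -35  (check: 367·31 + 325·(-35) = 2)
  q = 4: r = 1, s = -23 − 4·31 = -147, t = 26 − 4·(-35) = 166  (check: 367·(-147) + 325·166 = 1)
The row with r = 1 (the gcd) gives the Bezout coefficients s = -147, t = 166.
Result: 367 · (-147) + 325 · (166) = 1.

gcd(367, 325) = 1; s = -147, t = 166 (check: 367·(-147) + 325·166 = 1).


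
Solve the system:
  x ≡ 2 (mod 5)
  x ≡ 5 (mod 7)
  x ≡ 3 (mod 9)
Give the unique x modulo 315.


Moduli 5, 7, 9 are pairwise coprime; by CRT there is a unique solution modulo M = 5 · 7 · 9 = 315.
Solve pairwise, accumulating the modulus:
  Start with x ≡ 2 (mod 5).
  Combine with x ≡ 5 (mod 7): since gcd(5, 7) = 1, we get a unique residue mod 35.
    Write x = 2 + 5·t and substitute into x ≡ 5 (mod 7): 5·t ≡ 5 − 2 = 3 (mod 7).
    The inverse of 5 mod 7 is 3 (since 5·3 = 15 = 2·7 + 1), so t ≡ 3·3 = 9 ≡ 2 (mod 7).
    Then x = 2 + 5·2 = 12, valid modulo lcm(5, 7) = 35: x ≡ 12 (mod 35).
  Combine with x ≡ 3 (mod 9): since gcd(35, 9) = 1, we get a unique residue mod 315.
    Write x = 12 + 35·t and substitute into x ≡ 3 (mod 9): 35·t ≡ 3 − 12 = -9 (mod 9).
    Reduce coefficients mod 9: 8·t ≡ 0 (mod 9).
    The inverse of 8 mod 9 is 8 (since 8·8 = 64 = 7·9 + 1), so t ≡ 8·0 = 0 ≡ 0 (mod 9).
    Then x = 12 + 35·0 = 12, valid modulo lcm(35, 9) = 315: x ≡ 12 (mod 315).
Verify: 12 mod 5 = 2 ✓, 12 mod 7 = 5 ✓, 12 mod 9 = 3 ✓.

x ≡ 12 (mod 315).


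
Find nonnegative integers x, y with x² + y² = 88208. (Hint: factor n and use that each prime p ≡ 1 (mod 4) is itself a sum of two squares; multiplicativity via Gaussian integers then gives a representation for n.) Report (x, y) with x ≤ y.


Step 1: Factor n = 88208 = 2^4 · 37 · 149.
Step 2: Check the mod-4 condition on each prime factor: 2 = 2 (special); 37 ≡ 1 (mod 4), exponent 1; 149 ≡ 1 (mod 4), exponent 1.
All primes ≡ 3 (mod 4) appear to even exponent (or don't appear), so by the two-squares theorem n IS expressible as a sum of two squares.
Step 3: Build a representation. Group n = k² · m with k = 4 and m = 37 · 149 = 5513 (a product of primes ≡ 1 (mod 4)); a representation of m scales to one of n via (k·x)² + (k·y)² = k²(x² + y²). Each prime p ≡ 1 (mod 4) is itself a sum of two squares; find a² by testing p − a² for a perfect square:
  37: 37 − 1² = 36 = 6² ⇒ 37 = 1² + 6².
  149: 149 − 1² = 148, 149 − 2² = 145, 149 − 3² = 140, 149 − 4² = 133, 149 − 5² = 124, 149 − 6² = 113, 149 − 7² = 100 = 10² ⇒ 149 = 7² + 10².
  Combine using the Brahmagupta–Fibonacci identity (a² + b²)(c² + d²) = (ac − bd)² + (ad + bc)² = (ac + bd)² + (ad − bc)²:
  37 · 149 = 5513: from (1² + 6²)(7² + 10²), take (1·7 − 6·10, 1·10 + 6·7) = (7 − 60, 10 + 42) = (-53, 52); dropping signs (only squares matter) gives (53, 52); check 53² + 52² = 2809 + 2704 = 5513 ✓.
  Scale by k = 4: (4·53, 4·52) = (212, 208).
Step 4: Order so x ≤ y and verify: 208² + 212² = 43264 + 44944 = 88208 = n. ✓

n = 88208 = 208² + 212² (one valid representation with x ≤ y).


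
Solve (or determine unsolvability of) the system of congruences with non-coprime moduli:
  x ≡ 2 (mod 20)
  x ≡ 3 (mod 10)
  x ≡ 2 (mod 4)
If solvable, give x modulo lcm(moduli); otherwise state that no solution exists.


Moduli 20, 10, 4 are not pairwise coprime, so CRT works modulo lcm(m_i) when all pairwise compatibility conditions hold.
Pairwise compatibility: gcd(m_i, m_j) must divide a_i - a_j for every pair.
Merge one congruence at a time:
  Start: x ≡ 2 (mod 20).
  Combine with x ≡ 3 (mod 10): gcd(20, 10) = 10, and 3 - 2 = 1 is NOT divisible by 10.
    ⇒ system is inconsistent (no integer solution).

No solution (the system is inconsistent).


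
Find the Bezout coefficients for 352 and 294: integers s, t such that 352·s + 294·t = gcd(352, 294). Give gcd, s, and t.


Euclidean algorithm on (352, 294) — divide until remainder is 0:
  352 = 1 · 294 + 58
  294 = 5 · 58 + 4
  58 = 14 · 4 + 2
  4 = 2 · 2 + 0
gcd(352, 294) = 2.
Track Bezout coefficients alongside the remainders: start with r₀ = 352 = a·1 + b·0 (s = 1, t = 0) and r₁ = 294 = a·0 + b·1 (s = 0, t = 1); each new remainder r_{k+1} = r_{k-1} − q_k·r_k inherits s_{k+1} = s_{k-1} − q_k·s_k, t_{k+1} = t_{k-1} − q_k·t_k, so r_k = a·s_k + b·t_k at every step:
  q = 1: r = 58, s = 1 − 1·0 = 1, t = 0 − 1·1 = -1  (check: 352·1 + 294·(-1) = 58)
  q = 5: r = 4, s = 0 − 5·1 = -5, t = 1 − 5·(-1) = 6  (check: 352·(-5) + 294·6 = 4)
  q = 14: r = 2, s = 1 − 14·(-5) = 71, t = -1 − 14·6 = -85  (check: 352·71 + 294·(-85) = 2)
The row with r = 2 (the gcd) gives the Bezout coefficients s = 71, t = -85.
Result: 352 · (71) + 294 · (-85) = 2.

gcd(352, 294) = 2; s = 71, t = -85 (check: 352·71 + 294·(-85) = 2).
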